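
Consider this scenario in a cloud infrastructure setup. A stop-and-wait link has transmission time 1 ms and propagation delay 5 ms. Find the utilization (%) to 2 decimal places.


Given: Ttrans = 1 ms, Tprop = 5 ms
RTT = 2 * Tprop = 2 * 5 = 10 ms
U = Ttrans / (Ttrans + RTT)
U = 1 / (1 + 10)
U = 1 / 11 = 0.090909
U% = 9.09%

9.09


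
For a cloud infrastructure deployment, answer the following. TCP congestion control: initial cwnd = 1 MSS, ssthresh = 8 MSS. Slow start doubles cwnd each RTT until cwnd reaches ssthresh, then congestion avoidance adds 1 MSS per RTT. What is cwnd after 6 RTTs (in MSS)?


RTT 0: cwnd = 1 MSS (initial)
RTT 1: cwnd = 2 MSS (slow start, doubled)
RTT 2: cwnd = 4 MSS (slow start, doubled)
RTT 3: cwnd = 8 MSS (slow start, doubled)
RTT 4: cwnd = 9 MSS (congestion avoidance, +1)
RTT 5: cwnd = 10 MSS (congestion avoidance, +1)
RTT 6: cwnd = 11 MSS (congestion avoidance, +1)

11


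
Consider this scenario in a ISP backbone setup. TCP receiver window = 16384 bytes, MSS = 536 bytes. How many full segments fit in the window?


Given: RWND = 16384 bytes, MSS = 536 bytes
Full segments = floor(RWND / MSS)
Full segments = floor(16384 / 536)
Full segments = floor(30.5672) = 30

30


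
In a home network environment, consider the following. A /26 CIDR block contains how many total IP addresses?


Given: CIDR prefix /26
Host bits = 32 - 26 = 6
Total addresses = 2^6 = 64

64


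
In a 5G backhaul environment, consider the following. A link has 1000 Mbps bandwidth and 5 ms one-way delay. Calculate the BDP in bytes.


Given: bandwidth = 1000 Mbps, delay = 5 ms
BDP in bits = 1000 * 10^6 * 5 / 1000
BDP in bits = 5000000
BDP in bytes = 5000000 / 8 = 625000

625000


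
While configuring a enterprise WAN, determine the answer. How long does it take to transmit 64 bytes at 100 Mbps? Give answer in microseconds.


Given: packet = 64 bytes, bandwidth = 100 Mbps
Packet in bits = 64 * 8 = 512 bits
Bandwidth = 100 * 10^6 = 100000000 bps
Time = 512 / 100000000 seconds
Time in us = 512 * 10^6 / 100000000 = 5.12

5.12


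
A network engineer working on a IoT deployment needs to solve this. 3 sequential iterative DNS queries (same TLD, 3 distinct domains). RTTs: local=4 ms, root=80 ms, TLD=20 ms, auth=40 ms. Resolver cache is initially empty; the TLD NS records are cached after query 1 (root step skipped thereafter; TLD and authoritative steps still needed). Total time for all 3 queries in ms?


Lookup 1 (cold cache): local + root + TLD + auth = 4 + 80 + 20 + 40 = 144 ms
Lookups 2..3 (TLD NS cached -> skip root; new domain -> still ask TLD and auth): local + TLD + auth = 4 + 20 + 40 = 64 ms each
Remaining 2 lookups: 2 * 64 = 128 ms
Total = 144 + 128 = 272 ms

272


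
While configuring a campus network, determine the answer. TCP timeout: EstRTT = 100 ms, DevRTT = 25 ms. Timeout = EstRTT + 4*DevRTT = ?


Given: EstRTT = 100 ms, DevRTT = 25 ms
Timeout = EstRTT + 4 * DevRTT
4 * DevRTT = 4 * 25 = 100
Timeout = 100 + 100 = 200 ms

200


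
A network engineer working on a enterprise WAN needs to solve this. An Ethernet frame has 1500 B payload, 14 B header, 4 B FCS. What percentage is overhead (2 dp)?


Given: payload = 1500 B, header = 14 B, trailer = 4 B
Overhead bytes = header + trailer = 14 + 4 = 18
Total frame = payload + overhead = 1500 + 18 = 1518
Overhead % = 18 / 1518 * 100 = 1.1858% -> 1.19% (2 dp)

1.19


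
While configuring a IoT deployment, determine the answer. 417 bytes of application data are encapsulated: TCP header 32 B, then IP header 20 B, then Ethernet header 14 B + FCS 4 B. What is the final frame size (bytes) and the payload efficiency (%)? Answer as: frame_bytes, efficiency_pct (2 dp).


TCP segment = 417 + 32 = 449 B
IP packet = 449 + 20 = 469 B
Ethernet frame = 469 + 14 + 4 = 487 B
Efficiency = app / frame = 417 / 487 = 0.856263 = 85.6263% -> 85.63% (2 dp)

487, 85.63


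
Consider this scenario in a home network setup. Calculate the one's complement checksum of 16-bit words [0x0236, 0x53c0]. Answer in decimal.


Given words: [0x0236, 0x53c0]
Step 1: Sum all words
Raw sum = 566 + 21440 = 22006
One's complement = ~22006 & 0xFFFF = 43529

43529


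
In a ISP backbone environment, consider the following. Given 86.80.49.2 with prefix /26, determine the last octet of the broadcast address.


Given: IP = 86.80.49.2, prefix = /26
Host bits = 32 - 26 = 6
Network last octet = 2 AND mask = 0
Host part size = 2^6 - 1 = 63
Broadcast last octet = 0 OR 63 = 63

63


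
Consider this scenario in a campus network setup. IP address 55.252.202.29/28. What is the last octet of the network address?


Given: IP = 55.252.202.29, prefix = /28
Subnet mask = 255.255.255.240
Last octet of IP: 29
Last octet of mask: 240
Network last octet = 29 AND 240 = 16

16


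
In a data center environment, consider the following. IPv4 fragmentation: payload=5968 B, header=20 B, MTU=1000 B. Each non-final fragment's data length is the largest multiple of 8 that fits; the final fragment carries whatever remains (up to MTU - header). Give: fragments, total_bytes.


Max data per non-final fragment = floor((MTU - header)/8)*8 = floor((1000 - 20)/8)*8 = floor(980/8)*8 = 976 B
Final fragment needs no 8-byte alignment: it can carry up to MTU - header = 980 B
Non-final fragments needed = ceil((payload - 980) / 976) = ceil(4988/976) = ceil(5.1107) = 6
Number of fragments = 6 + 1 = 7
Fragment sizes (data): 6 * 976 B + 112 B (last, 112 <= 980 OK)
Total bytes sent = payload + n_frags * header = 5968 + 7*20 = 5968 + 140 = 6108 B

7, 6108


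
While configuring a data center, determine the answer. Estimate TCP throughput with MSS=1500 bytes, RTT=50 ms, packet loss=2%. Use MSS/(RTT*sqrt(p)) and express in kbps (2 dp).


Given: MSS = 1500 bytes, RTT = 50 ms, loss = 2%
RTT in seconds = 50 / 1000 = 0.05
Loss rate = 2% = 0.02
sqrt(loss) = sqrt(0.02) = 0.141421356237
Throughput (bytes/s) = 1500 / (0.05 * 0.141421356237) = 212132.0344
Throughput (kbps) = 212132.0344 * 8 / 1000 = 1697.056275 -> 1697.06 kbps (2 dp)

1697.06


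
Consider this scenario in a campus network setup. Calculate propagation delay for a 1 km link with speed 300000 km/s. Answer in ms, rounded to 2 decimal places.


Given: distance = 1 km, speed = 300000 km/s
Delay = distance / speed = 1 / 300000 seconds
Delay in ms = 1 * 1000 / 300000
Delay = 0.0033 ms
Rounded to 2 dp = 0.00 ms

0.00


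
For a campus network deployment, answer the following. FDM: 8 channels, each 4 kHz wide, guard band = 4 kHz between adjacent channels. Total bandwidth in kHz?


Given: 8 channels, 4 kHz each, guard = 4 kHz
Channel bandwidth = 8 * 4 = 32 kHz
Guard bands = 7 gaps * 4 kHz = 28 kHz
Total = 32 + 28 = 60 kHz

60


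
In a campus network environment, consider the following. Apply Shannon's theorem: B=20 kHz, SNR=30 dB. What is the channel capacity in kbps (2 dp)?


Given: B = 20 kHz, SNR = 30 dB
SNR linear = 10^(30/10) = 1000
1 + SNR = 1001
log2(1001) = 9.9672262588
C = 20 * 1000 * 9.9672262588 = 199344.5252 bps
C = 199.344525 kbps -> 199.34 kbps (2 dp)

199.34


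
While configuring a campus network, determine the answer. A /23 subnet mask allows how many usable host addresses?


Given: subnet mask /23
Host bits = 32 - 23 = 9
Total addresses = 2^9 = 512
Usable hosts = 512 - 2 (network + broadcast) = 510

510


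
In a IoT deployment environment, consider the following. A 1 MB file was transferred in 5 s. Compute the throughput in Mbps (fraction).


Given: file = 1 MB, time = 5 s
File in Mb = 1 * 8 = 8 Mb
Throughput = 8 / 5 Mbps
Throughput = 8/5 Mbps

8/5


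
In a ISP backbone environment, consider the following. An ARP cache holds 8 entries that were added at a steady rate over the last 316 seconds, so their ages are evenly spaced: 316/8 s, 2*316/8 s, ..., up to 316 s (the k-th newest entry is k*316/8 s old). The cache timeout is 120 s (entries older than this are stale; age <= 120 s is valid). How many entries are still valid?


Ages are k * 316/8 s for k = 1..8 (spacing = 39.5000 s).
Entry k is valid iff k * 316/8 <= 120 iff k <= 8 * 120 / 316 = 3.0380
n_valid = floor(3.0380) = 3
(n_stale = 8 - 3 = 5)

3


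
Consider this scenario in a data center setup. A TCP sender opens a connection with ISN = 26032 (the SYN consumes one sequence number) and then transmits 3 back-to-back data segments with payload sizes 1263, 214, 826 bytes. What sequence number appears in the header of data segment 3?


The SYN occupies sequence number ISN = 26032, so the first data byte is ISN + 1 = 26033.
SEQ of data segment i = (ISN + 1) + sum of payload sizes of segments 1..i-1.
Segment 1: SEQ = 26033, payload = 1263 bytes
Segment 2: SEQ = 27296, payload = 214 bytes
Segment 3: SEQ = 27510, payload = 826 bytes
SEQ of segment 3 = 26033 + 1263 + 214 = 27510

27510


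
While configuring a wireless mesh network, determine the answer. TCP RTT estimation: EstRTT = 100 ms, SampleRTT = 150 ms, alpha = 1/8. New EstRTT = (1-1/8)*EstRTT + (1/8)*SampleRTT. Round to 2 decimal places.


Given: EstRTT = 100 ms, SampleRTT = 150 ms, alpha = 1/8
New EstRTT = (1 - alpha) * EstRTT + alpha * SampleRTT
(7/8) * 100 = 87.5
(1/8) * 150 = 18.75
New EstRTT = 87.5 + 18.75 = 106.25 ms -> 106.25 ms (2 dp)

106.25


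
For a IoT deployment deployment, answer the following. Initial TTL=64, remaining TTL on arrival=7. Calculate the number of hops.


Given: initial TTL = 64, received TTL = 7
Hops = initial TTL - received TTL
Hops = 64 - 7 = 57

57


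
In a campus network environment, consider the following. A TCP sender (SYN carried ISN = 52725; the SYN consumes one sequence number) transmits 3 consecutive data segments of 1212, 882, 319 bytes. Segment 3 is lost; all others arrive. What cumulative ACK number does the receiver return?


SYN uses sequence number 52725; first data byte = ISN + 1 = 52726.
Segment 1: SEQ = 52726, len = 1212 B, covers [52726, 53937]
Segment 2: SEQ = 53938, len = 882 B, covers [53938, 54819]
Segment 3: SEQ = 54820, len = 319 B, covers [54820, 55138] [LOST]
In-order data received: bytes [52726, 54819] (segments 1..2).
Segment 3 missing -> gap begins at byte 54820.
Cumulative ACK = next expected in-order byte = 52726 + 1212 + 882 = 54820

54820


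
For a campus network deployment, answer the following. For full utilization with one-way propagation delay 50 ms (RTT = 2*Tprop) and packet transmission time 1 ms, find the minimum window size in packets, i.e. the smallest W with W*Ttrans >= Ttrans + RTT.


Given: Ttrans = 1 ms, RTT = 100 ms (= 2 * Tprop, Tprop = 50 ms)
Time until first ACK returns = Ttrans + RTT = 1 + 100 = 101 ms
Need W * Ttrans >= Ttrans + RTT  ->  W >= (Ttrans + RTT) / Ttrans
(Ttrans + RTT) / Ttrans = 101 / 1 = 101
W_min = ceil(101) = 101

101


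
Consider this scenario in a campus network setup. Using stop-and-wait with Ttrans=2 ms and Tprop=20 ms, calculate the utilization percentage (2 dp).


Given: Ttrans = 2 ms, Tprop = 20 ms
RTT = 2 * Tprop = 2 * 20 = 40 ms
U = Ttrans / (Ttrans + RTT)
U = 2 / (2 + 40)
U = 2 / 42 = 0.047619
U% = 4.76%

4.76


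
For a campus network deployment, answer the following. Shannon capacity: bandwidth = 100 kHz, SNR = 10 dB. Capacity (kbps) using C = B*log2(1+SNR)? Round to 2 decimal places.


Given: B = 100 kHz, SNR = 10 dB
SNR linear = 10^(10/10) = 10
1 + SNR = 11
log2(11) = 3.4594316186
C = 100 * 1000 * 3.4594316186 = 345943.1619 bps
C = 345.943162 kbps -> 345.94 kbps (2 dp)

345.94


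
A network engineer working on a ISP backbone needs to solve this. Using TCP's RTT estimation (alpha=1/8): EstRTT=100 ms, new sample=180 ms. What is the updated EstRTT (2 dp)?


Given: EstRTT = 100 ms, SampleRTT = 180 ms, alpha = 1/8
New EstRTT = (1 - alpha) * EstRTT + alpha * SampleRTT
(7/8) * 100 = 87.5
(1/8) * 180 = 22.5
New EstRTT = 87.5 + 22.5 = 110 ms -> 110.00 ms (2 dp)

110.00


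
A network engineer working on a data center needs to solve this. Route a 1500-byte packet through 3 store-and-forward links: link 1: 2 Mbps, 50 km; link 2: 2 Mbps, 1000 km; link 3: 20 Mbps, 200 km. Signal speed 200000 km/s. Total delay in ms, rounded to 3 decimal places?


Packet = 1500 bytes = 12000 bits. Store-and-forward: sum (t_trans + t_prop) per link.
Link 1: t_trans = 12000/(2*10^6) s = 6.0000 ms; t_prop = 50/200000 s = 0.2500 ms; subtotal = 6.2500 ms
Link 2: t_trans = 12000/(2*10^6) s = 6.0000 ms; t_prop = 1000/200000 s = 5.0000 ms; subtotal = 11.0000 ms
Link 3: t_trans = 12000/(20*10^6) s = 0.6000 ms; t_prop = 200/200000 s = 1.0000 ms; subtotal = 1.6000 ms
End-to-end = 6.2500 + 11.0000 + 1.6000 = 18.8500 ms -> 18.850 ms (3 dp)

18.850


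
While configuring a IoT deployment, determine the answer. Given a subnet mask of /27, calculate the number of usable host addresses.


Given: subnet mask /27
Host bits = 32 - 27 = 5
Total addresses = 2^5 = 32
Usable hosts = 32 - 2 (network + broadcast) = 30

30


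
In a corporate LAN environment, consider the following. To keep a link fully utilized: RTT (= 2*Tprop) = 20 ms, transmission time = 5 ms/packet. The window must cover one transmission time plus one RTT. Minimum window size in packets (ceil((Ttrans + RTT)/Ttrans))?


Given: Ttrans = 5 ms, RTT = 20 ms (= 2 * Tprop, Tprop = 10 ms)
Time until first ACK returns = Ttrans + RTT = 5 + 20 = 25 ms
Need W * Ttrans >= Ttrans + RTT  ->  W >= (Ttrans + RTT) / Ttrans
(Ttrans + RTT) / Ttrans = 25 / 5 = 5
W_min = ceil(5) = 5

5


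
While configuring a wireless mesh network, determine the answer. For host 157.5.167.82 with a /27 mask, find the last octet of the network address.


Given: IP = 157.5.167.82, prefix = /27
Subnet mask = 255.255.255.224
Last octet of IP: 82
Last octet of mask: 224
Network last octet = 82 AND 224 = 64

64


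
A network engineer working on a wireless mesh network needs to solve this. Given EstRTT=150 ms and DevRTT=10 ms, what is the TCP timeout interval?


Given: EstRTT = 150 ms, DevRTT = 10 ms
Timeout = EstRTT + 4 * DevRTT
4 * DevRTT = 4 * 10 = 40
Timeout = 150 + 40 = 190 ms

190


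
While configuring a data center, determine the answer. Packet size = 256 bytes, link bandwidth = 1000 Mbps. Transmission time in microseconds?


Given: packet = 256 bytes, bandwidth = 1000 Mbps
Packet in bits = 256 * 8 = 2048 bits
Bandwidth = 1000 * 10^6 = 1000000000 bps
Time = 2048 / 1000000000 seconds
Time in us = 2048 * 10^6 / 1000000000 = 2.048

2.048


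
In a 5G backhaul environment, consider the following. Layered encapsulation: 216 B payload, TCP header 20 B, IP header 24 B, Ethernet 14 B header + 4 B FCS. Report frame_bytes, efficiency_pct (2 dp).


TCP segment = 216 + 20 = 236 B
IP packet = 236 + 24 = 260 B
Ethernet frame = 260 + 14 + 4 = 278 B
Efficiency = app / frame = 216 / 278 = 0.776978 = 77.6978% -> 77.70% (2 dp)

278, 77.70


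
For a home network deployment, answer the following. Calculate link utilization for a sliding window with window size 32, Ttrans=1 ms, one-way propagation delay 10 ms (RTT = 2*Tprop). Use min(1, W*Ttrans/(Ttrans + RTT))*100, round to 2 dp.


Given: W = 32, Ttrans = 1 ms, RTT = 20 ms (= 2 * Tprop, Tprop = 10 ms)
Cycle time = Ttrans + RTT = 1 + 20 = 21 ms (first packet sent until its ACK returns)
W * Ttrans = 32 * 1 = 32 ms of sending per cycle
W * Ttrans / (Ttrans + RTT) = 32 / 21 = 1.523810
U = min(1, 1.523810) = 1.000000
U% = 100.00%

100.00


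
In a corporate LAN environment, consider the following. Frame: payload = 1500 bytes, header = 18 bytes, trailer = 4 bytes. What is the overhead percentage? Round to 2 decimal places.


Given: payload = 1500 B, header = 18 B, trailer = 4 B
Overhead bytes = header + trailer = 18 + 4 = 22
Total frame = payload + overhead = 1500 + 22 = 1522
Overhead % = 22 / 1522 * 100 = 1.4455% -> 1.45% (2 dp)

1.45


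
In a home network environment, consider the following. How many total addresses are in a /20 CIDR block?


Given: CIDR prefix /20
Host bits = 32 - 20 = 12
Total addresses = 2^12 = 4096

4096


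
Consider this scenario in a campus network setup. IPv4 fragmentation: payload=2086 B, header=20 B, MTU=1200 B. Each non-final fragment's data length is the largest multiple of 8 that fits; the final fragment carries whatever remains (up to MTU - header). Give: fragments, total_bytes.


Max data per non-final fragment = floor((MTU - header)/8)*8 = floor((1200 - 20)/8)*8 = floor(1180/8)*8 = 1176 B
Final fragment needs no 8-byte alignment: it can carry up to MTU - header = 1180 B
Non-final fragments needed = ceil((payload - 1180) / 1176) = ceil(906/1176) = ceil(0.7704) = 1
Number of fragments = 1 + 1 = 2
Fragment sizes (data): 1 * 1176 B + 910 B (last, 910 <= 1180 OK)
Total bytes sent = payload + n_frags * header = 2086 + 2*20 = 2086 + 40 = 2126 B

2, 2126


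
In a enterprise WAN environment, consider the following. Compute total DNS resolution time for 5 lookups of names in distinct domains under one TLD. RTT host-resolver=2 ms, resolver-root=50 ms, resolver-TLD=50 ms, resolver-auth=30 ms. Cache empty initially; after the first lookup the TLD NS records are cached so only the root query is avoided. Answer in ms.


Lookup 1 (cold cache): local + root + TLD + auth = 2 + 50 + 50 + 30 = 132 ms
Lookups 2..5 (TLD NS cached -> skip root; new domain -> still ask TLD and auth): local + TLD + auth = 2 + 50 + 30 = 82 ms each
Remaining 4 lookups: 4 * 82 = 328 ms
Total = 132 + 328 = 460 ms

460


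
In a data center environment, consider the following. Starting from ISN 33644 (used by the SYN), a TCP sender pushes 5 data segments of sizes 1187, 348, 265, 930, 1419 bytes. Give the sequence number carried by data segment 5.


The SYN occupies sequence number ISN = 33644, so the first data byte is ISN + 1 = 33645.
SEQ of data segment i = (ISN + 1) + sum of payload sizes of segments 1..i-1.
Segment 1: SEQ = 33645, payload = 1187 bytes
Segment 2: SEQ = 34832, payload = 348 bytes
Segment 3: SEQ = 35180, payload = 265 bytes
Segment 4: SEQ = 35445, payload = 930 bytes
Segment 5: SEQ = 36375, payload = 1419 bytes
SEQ of segment 5 = 33645 + 1187 + 348 + 265 + 930 = 36375

36375


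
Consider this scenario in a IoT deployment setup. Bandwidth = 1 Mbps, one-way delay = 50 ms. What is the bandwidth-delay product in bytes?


Given: bandwidth = 1 Mbps, delay = 50 ms
BDP in bits = 1 * 10^6 * 50 / 1000
BDP in bits = 50000
BDP in bytes = 50000 / 8 = 6250

6250


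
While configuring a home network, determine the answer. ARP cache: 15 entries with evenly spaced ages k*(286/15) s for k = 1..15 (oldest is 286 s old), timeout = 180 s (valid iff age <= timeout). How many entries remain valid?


Ages are k * 286/15 s for k = 1..15 (spacing = 19.0667 s).
Entry k is valid iff k * 286/15 <= 180 iff k <= 15 * 180 / 286 = 9.4406
n_valid = floor(9.4406) = 9
(n_stale = 15 - 9 = 6)

9


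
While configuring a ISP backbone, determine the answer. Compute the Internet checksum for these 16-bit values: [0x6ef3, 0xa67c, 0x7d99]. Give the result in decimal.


Given words: [0x6ef3, 0xa67c, 0x7d99]
Step 1: Sum all words
Raw sum = 28403 + 42620 + 32153 = 103176
Step 2: Fold carry: (37640 + 1) = 37641
One's complement = ~37641 & 0xFFFF = 27894

27894


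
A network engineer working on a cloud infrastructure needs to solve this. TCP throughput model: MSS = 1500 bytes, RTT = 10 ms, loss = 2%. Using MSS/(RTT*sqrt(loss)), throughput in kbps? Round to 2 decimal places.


Given: MSS = 1500 bytes, RTT = 10 ms, loss = 2%
RTT in seconds = 10 / 1000 = 0.01
Loss rate = 2% = 0.02
sqrt(loss) = sqrt(0.02) = 0.141421356237
Throughput (bytes/s) = 1500 / (0.01 * 0.141421356237) = 1060660.1718
Throughput (kbps) = 1060660.1718 * 8 / 1000 = 8485.281374 -> 8485.28 kbps (2 dp)

8485.28


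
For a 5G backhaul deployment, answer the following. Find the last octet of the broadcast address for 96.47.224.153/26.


Given: IP = 96.47.224.153, prefix = /26
Host bits = 32 - 26 = 6
Network last octet = 153 AND mask = 128
Host part size = 2^6 - 1 = 63
Broadcast last octet = 128 OR 63 = 191

191


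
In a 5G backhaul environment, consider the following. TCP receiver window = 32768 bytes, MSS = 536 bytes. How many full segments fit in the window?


Given: RWND = 32768 bytes, MSS = 536 bytes
Full segments = floor(RWND / MSS)
Full segments = floor(32768 / 536)
Full segments = floor(61.1343) = 61

61


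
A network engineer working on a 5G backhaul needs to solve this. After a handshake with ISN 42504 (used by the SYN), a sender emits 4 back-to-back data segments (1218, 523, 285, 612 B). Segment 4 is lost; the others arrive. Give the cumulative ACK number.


SYN uses sequence number 42504; first data byte = ISN + 1 = 42505.
Segment 1: SEQ = 42505, len = 1218 B, covers [42505, 43722]
Segment 2: SEQ = 43723, len = 523 B, covers [43723, 44245]
Segment 3: SEQ = 44246, len = 285 B, covers [44246, 44530]
Segment 4: SEQ = 44531, len = 612 B, covers [44531, 45142] [LOST]
In-order data received: bytes [42505, 44530] (segments 1..3).
Segment 4 missing -> gap begins at byte 44531.
Cumulative ACK = next expected in-order byte = 42505 + 1218 + 523 + 285 = 44531

44531


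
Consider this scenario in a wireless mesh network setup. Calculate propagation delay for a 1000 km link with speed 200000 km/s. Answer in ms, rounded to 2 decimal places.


Given: distance = 1000 km, speed = 200000 km/s
Delay = distance / speed = 1000 / 200000 seconds
Delay in ms = 1000 * 1000 / 200000
Delay = 5.0000 ms
Rounded to 2 dp = 5.00 ms

5.00


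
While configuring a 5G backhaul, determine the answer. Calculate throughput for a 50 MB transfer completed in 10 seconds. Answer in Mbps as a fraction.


Given: file = 50 MB, time = 10 s
File in Mb = 50 * 8 = 400 Mb
Throughput = 400 / 10 Mbps
Throughput = 40 Mbps

40


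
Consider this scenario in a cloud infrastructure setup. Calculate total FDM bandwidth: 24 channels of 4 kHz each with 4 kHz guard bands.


Given: 24 channels, 4 kHz each, guard = 4 kHz
Channel bandwidth = 24 * 4 = 96 kHz
Guard bands = 23 gaps * 4 kHz = 92 kHz
Total = 96 + 92 = 188 kHz

188


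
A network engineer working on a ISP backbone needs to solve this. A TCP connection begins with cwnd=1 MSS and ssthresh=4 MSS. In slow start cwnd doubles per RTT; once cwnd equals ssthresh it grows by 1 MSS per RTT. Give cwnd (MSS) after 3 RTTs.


RTT 0: cwnd = 1 MSS (initial)
RTT 1: cwnd = 2 MSS (slow start, doubled)
RTT 2: cwnd = 4 MSS (slow start, doubled)
RTT 3: cwnd = 5 MSS (congestion avoidance, +1)

5


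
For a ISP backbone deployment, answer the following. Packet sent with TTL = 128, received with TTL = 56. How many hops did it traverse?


Given: initial TTL = 128, received TTL = 56
Hops = initial TTL - received TTL
Hops = 128 - 56 = 72

72


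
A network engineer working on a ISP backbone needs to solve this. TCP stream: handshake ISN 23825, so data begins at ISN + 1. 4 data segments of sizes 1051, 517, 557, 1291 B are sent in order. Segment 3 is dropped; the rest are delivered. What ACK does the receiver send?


SYN uses sequence number 23825; first data byte = ISN + 1 = 23826.
Segment 1: SEQ = 23826, len = 1051 B, covers [23826, 24876]
Segment 2: SEQ = 24877, len = 517 B, covers [24877, 25393]
Segment 3: SEQ = 25394, len = 557 B, covers [25394, 25950] [LOST]
Segment 4: SEQ = 25951, len = 1291 B, covers [25951, 27241]
In-order data received: bytes [23826, 25393] (segments 1..2).
Segment 3 missing -> gap begins at byte 25394; later segments buffered out of order.
Cumulative ACK = next expected in-order byte = 23826 + 1051 + 517 = 25394

25394


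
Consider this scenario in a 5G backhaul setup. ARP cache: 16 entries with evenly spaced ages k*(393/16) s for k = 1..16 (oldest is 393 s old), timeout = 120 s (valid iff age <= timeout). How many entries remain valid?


Ages are k * 393/16 s for k = 1..16 (spacing = 24.5625 s).
Entry k is valid iff k * 393/16 <= 120 iff k <= 16 * 120 / 393 = 4.8855
n_valid = floor(4.8855) = 4
(n_stale = 16 - 4 = 12)

4


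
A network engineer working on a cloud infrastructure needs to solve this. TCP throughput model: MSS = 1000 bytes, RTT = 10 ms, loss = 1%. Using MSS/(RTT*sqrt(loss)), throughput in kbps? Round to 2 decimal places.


Given: MSS = 1000 bytes, RTT = 10 ms, loss = 1%
RTT in seconds = 10 / 1000 = 0.01
Loss rate = 1% = 0.01
sqrt(loss) = sqrt(0.01) = 0.1
Throughput (bytes/s) = 1000 / (0.01 * 0.1) = 1000000.0000
Throughput (kbps) = 1000000.0000 * 8 / 1000 = 8000.000000 -> 8000.00 kbps (2 dp)

8000.00


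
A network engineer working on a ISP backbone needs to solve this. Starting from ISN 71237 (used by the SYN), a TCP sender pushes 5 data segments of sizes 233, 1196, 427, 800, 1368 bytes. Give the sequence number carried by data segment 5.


The SYN occupies sequence number ISN = 71237, so the first data byte is ISN + 1 = 71238.
SEQ of data segment i = (ISN + 1) + sum of payload sizes of segments 1..i-1.
Segment 1: SEQ = 71238, payload = 233 bytes
Segment 2: SEQ = 71471, payload = 1196 bytes
Segment 3: SEQ = 72667, payload = 427 bytes
Segment 4: SEQ = 73094, payload = 800 bytes
Segment 5: SEQ = 73894, payload = 1368 bytes
SEQ of segment 5 = 71238 + 233 + 1196 + 427 + 800 = 73894

73894


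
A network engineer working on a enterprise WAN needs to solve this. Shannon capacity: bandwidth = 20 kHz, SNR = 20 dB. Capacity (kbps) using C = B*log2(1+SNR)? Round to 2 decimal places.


Given: B = 20 kHz, SNR = 20 dB
SNR linear = 10^(20/10) = 100
1 + SNR = 101
log2(101) = 6.6582114828
C = 20 * 1000 * 6.6582114828 = 133164.2297 bps
C = 133.164230 kbps -> 133.16 kbps (2 dp)

133.16


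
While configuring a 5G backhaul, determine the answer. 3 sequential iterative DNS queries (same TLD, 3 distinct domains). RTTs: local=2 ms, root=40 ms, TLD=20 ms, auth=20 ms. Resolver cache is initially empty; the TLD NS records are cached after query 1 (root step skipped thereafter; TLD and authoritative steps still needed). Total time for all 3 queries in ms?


Lookup 1 (cold cache): local + root + TLD + auth = 2 + 40 + 20 + 20 = 82 ms
Lookups 2..3 (TLD NS cached -> skip root; new domain -> still ask TLD and auth): local + TLD + auth = 2 + 20 + 20 = 42 ms each
Remaining 2 lookups: 2 * 42 = 84 ms
Total = 82 + 84 = 166 ms

166


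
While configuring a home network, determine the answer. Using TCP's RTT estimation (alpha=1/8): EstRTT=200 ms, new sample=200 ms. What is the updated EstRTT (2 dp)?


Given: EstRTT = 200 ms, SampleRTT = 200 ms, alpha = 1/8
New EstRTT = (1 - alpha) * EstRTT + alpha * SampleRTT
(7/8) * 200 = 175
(1/8) * 200 = 25
New EstRTT = 175 + 25 = 200 ms -> 200.00 ms (2 dp)

200.00


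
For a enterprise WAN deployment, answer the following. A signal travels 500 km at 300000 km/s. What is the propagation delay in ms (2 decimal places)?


Given: distance = 500 km, speed = 300000 km/s
Delay = distance / speed = 500 / 300000 seconds
Delay in ms = 500 * 1000 / 300000
Delay = 1.6667 ms
Rounded to 2 dp = 1.67 ms

1.67


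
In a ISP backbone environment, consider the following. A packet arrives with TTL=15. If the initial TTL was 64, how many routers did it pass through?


Given: initial TTL = 64, received TTL = 15
Hops = initial TTL - received TTL
Hops = 64 - 15 = 49

49


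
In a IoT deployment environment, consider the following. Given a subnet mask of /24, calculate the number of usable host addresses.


Given: subnet mask /24
Host bits = 32 - 24 = 8
Total addresses = 2^8 = 256
Usable hosts = 256 - 2 (network + broadcast) = 254

254


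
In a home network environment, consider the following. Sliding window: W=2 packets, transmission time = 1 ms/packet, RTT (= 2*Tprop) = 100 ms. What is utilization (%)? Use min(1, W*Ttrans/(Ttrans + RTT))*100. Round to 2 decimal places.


Given: W = 2, Ttrans = 1 ms, RTT = 100 ms (= 2 * Tprop, Tprop = 50 ms)
Cycle time = Ttrans + RTT = 1 + 100 = 101 ms (first packet sent until its ACK returns)
W * Ttrans = 2 * 1 = 2 ms of sending per cycle
W * Ttrans / (Ttrans + RTT) = 2 / 101 = 0.019802
U = min(1, 0.019802) = 0.019802
U% = 1.98%

1.98


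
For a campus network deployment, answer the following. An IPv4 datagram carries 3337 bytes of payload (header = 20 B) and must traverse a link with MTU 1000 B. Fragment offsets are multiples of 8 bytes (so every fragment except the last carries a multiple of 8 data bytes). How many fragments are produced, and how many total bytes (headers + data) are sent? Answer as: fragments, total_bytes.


Max data per non-final fragment = floor((MTU - header)/8)*8 = floor((1000 - 20)/8)*8 = floor(980/8)*8 = 976 B
Final fragment needs no 8-byte alignment: it can carry up to MTU - header = 980 B
Non-final fragments needed = ceil((payload - 980) / 976) = ceil(2357/976) = ceil(2.4150) = 3
Number of fragments = 3 + 1 = 4
Fragment sizes (data): 3 * 976 B + 409 B (last, 409 <= 980 OK)
Total bytes sent = payload + n_frags * header = 3337 + 4*20 = 3337 + 80 = 3417 B

4, 3417


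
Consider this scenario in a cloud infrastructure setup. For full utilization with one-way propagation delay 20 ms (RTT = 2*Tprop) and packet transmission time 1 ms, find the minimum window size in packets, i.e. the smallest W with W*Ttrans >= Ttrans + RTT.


Given: Ttrans = 1 ms, RTT = 40 ms (= 2 * Tprop, Tprop = 20 ms)
Time until first ACK returns = Ttrans + RTT = 1 + 40 = 41 ms
Need W * Ttrans >= Ttrans + RTT  ->  W >= (Ttrans + RTT) / Ttrans
(Ttrans + RTT) / Ttrans = 41 / 1 = 41
W_min = ceil(41) = 41

41


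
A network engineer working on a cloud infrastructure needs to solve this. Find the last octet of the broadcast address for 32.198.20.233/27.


Given: IP = 32.198.20.233, prefix = /27
Host bits = 32 - 27 = 5
Network last octet = 233 AND mask = 224
Host part size = 2^5 - 1 = 31
Broadcast last octet = 224 OR 31 = 255

255


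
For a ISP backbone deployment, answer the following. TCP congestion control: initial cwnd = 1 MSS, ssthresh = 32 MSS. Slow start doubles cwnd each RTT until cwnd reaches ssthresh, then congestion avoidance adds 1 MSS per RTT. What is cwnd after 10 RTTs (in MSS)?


RTT 0: cwnd = 1 MSS (initial)
RTT 1: cwnd = 2 MSS (slow start, doubled)
RTT 2: cwnd = 4 MSS (slow start, doubled)
RTT 3: cwnd = 8 MSS (slow start, doubled)
RTT 4: cwnd = 16 MSS (slow start, doubled)
RTT 5: cwnd = 32 MSS (slow start, doubled)
RTT 6: cwnd = 33 MSS (congestion avoidance, +1)
RTT 7: cwnd = 34 MSS (congestion avoidance, +1)
RTT 8: cwnd = 35 MSS (congestion avoidance, +1)
RTT 9: cwnd = 36 MSS (congestion avoidance, +1)
RTT 10: cwnd = 37 MSS (congestion avoidance, +1)

37


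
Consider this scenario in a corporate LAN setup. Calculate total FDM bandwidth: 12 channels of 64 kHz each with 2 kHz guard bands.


Given: 12 channels, 64 kHz each, guard = 2 kHz
Channel bandwidth = 12 * 64 = 768 kHz
Guard bands = 11 gaps * 2 kHz = 22 kHz
Total = 768 + 22 = 790 kHz

790


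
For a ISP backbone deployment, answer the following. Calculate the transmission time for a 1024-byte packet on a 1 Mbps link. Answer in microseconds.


Given: packet = 1024 bytes, bandwidth = 1 Mbps
Packet in bits = 1024 * 8 = 8192 bits
Bandwidth = 1 * 10^6 = 1000000 bps
Time = 8192 / 1000000 seconds
Time in us = 8192 * 10^6 / 1000000 = 8192

8192


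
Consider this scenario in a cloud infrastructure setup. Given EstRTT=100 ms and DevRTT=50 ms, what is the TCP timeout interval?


Given: EstRTT = 100 ms, DevRTT = 50 ms
Timeout = EstRTT + 4 * DevRTT
4 * DevRTT = 4 * 50 = 200
Timeout = 100 + 200 = 300 ms

300


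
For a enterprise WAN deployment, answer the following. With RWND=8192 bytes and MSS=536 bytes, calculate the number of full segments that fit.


Given: RWND = 8192 bytes, MSS = 536 bytes
Full segments = floor(RWND / MSS)
Full segments = floor(8192 / 536)
Full segments = floor(15.2836) = 15

15


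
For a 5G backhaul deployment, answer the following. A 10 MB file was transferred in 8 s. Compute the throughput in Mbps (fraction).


Given: file = 10 MB, time = 8 s
File in Mb = 10 * 8 = 80 Mb
Throughput = 80 / 8 Mbps
Throughput = 10 Mbps

10


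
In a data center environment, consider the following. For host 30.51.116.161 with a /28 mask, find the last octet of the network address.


Given: IP = 30.51.116.161, prefix = /28
Subnet mask = 255.255.255.240
Last octet of IP: 161
Last octet of mask: 240
Network last octet = 161 AND 240 = 160

160


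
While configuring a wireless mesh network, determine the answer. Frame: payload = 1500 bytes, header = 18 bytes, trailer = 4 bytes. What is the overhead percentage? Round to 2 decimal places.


Given: payload = 1500 B, header = 18 B, trailer = 4 B
Overhead bytes = header + trailer = 18 + 4 = 22
Total frame = payload + overhead = 1500 + 22 = 1522
Overhead % = 22 / 1522 * 100 = 1.4455% -> 1.45% (2 dp)

1.45


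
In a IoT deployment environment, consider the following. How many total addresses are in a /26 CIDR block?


Given: CIDR prefix /26
Host bits = 32 - 26 = 6
Total addresses = 2^6 = 64

64


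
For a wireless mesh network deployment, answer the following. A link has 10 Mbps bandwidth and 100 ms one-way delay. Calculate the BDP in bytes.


Given: bandwidth = 10 Mbps, delay = 100 ms
BDP in bits = 10 * 10^6 * 100 / 1000
BDP in bits = 1000000
BDP in bytes = 1000000 / 8 = 125000

125000


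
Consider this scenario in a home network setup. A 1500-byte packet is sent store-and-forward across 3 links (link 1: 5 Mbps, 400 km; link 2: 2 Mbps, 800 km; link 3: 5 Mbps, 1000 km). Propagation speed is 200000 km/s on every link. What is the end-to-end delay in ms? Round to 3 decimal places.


Packet = 1500 bytes = 12000 bits. Store-and-forward: sum (t_trans + t_prop) per link.
Link 1: t_trans = 12000/(5*10^6) s = 2.4000 ms; t_prop = 400/200000 s = 2.0000 ms; subtotal = 4.4000 ms
Link 2: t_trans = 12000/(2*10^6) s = 6.0000 ms; t_prop = 800/200000 s = 4.0000 ms; subtotal = 10.0000 ms
Link 3: t_trans = 12000/(5*10^6) s = 2.4000 ms; t_prop = 1000/200000 s = 5.0000 ms; subtotal = 7.4000 ms
End-to-end = 4.4000 + 10.0000 + 7.4000 = 21.8000 ms -> 21.800 ms (3 dp)

21.800


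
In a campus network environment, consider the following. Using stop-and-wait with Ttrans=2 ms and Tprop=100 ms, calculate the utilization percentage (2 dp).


Given: Ttrans = 2 ms, Tprop = 100 ms
RTT = 2 * Tprop = 2 * 100 = 200 ms
U = Ttrans / (Ttrans + RTT)
U = 2 / (2 + 200)
U = 2 / 202 = 0.009901
U% = 0.99%

0.99


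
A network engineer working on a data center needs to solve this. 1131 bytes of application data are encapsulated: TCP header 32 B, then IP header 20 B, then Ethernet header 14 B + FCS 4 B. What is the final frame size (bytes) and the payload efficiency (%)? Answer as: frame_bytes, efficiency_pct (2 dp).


TCP segment = 1131 + 32 = 1163 B
IP packet = 1163 + 20 = 1183 B
Ethernet frame = 1183 + 14 + 4 = 1201 B
Efficiency = app / frame = 1131 / 1201 = 0.941715 = 94.1715% -> 94.17% (2 dp)

1201, 94.17


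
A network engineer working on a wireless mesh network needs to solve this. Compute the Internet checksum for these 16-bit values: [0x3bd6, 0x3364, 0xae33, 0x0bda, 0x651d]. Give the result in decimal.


Given words: [0x3bd6, 0x3364, 0xae33, 0x0bda, 0x651d]
Step 1: Sum all words
Raw sum = 15318 + 13156 + 44595 + 3034 + 25885 = 101988
Step 2: Fold carry: (36452 + 1) = 36453
One's complement = ~36453 & 0xFFFF = 29082

29082


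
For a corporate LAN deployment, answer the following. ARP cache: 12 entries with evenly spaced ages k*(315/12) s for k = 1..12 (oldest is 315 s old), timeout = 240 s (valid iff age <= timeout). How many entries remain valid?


Ages are k * 315/12 s for k = 1..12 (spacing = 26.2500 s).
Entry k is valid iff k * 315/12 <= 240 iff k <= 12 * 240 / 315 = 9.1429
n_valid = floor(9.1429) = 9
(n_stale = 12 - 9 = 3)

9


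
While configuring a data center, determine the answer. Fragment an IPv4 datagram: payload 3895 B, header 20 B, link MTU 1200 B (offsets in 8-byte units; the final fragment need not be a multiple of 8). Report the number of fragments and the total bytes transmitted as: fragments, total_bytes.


Max data per non-final fragment = floor((MTU - header)/8)*8 = floor((1200 - 20)/8)*8 = floor(1180/8)*8 = 1176 B
Final fragment needs no 8-byte alignment: it can carry up to MTU - header = 1180 B
Non-final fragments needed = ceil((payload - 1180) / 1176) = ceil(2715/1176) = ceil(2.3087) = 3
Number of fragments = 3 + 1 = 4
Fragment sizes (data): 3 * 1176 B + 367 B (last, 367 <= 1180 OK)
Total bytes sent = payload + n_frags * header = 3895 + 4*20 = 3895 + 80 = 3975 B

4, 3975


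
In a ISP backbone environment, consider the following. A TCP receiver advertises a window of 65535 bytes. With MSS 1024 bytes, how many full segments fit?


Given: RWND = 65535 bytes, MSS = 1024 bytes
Full segments = floor(RWND / MSS)
Full segments = floor(65535 / 1024)
Full segments = floor(63.999) = 63

63


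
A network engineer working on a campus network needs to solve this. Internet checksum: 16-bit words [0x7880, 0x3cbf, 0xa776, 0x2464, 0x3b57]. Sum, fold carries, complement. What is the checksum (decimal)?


Given words: [0x7880, 0x3cbf, 0xa776, 0x2464, 0x3b57]
Step 1: Sum all words
Raw sum = 30848 + 15551 + 42870 + 9316 + 15191 = 113776
Step 2: Fold carry: (48240 + 1) = 48241
One's complement = ~48241 & 0xFFFF = 17294

17294


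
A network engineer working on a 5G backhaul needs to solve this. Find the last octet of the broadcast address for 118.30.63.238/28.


Given: IP = 118.30.63.238, prefix = /28
Host bits = 32 - 28 = 4
Network last octet = 238 AND mask = 224
Host part size = 2^4 - 1 = 15
Broadcast last octet = 224 OR 15 = 239

239


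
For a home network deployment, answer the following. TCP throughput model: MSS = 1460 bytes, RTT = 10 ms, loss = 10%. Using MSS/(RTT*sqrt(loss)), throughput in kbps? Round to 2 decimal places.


Given: MSS = 1460 bytes, RTT = 10 ms, loss = 10%
RTT in seconds = 10 / 1000 = 0.01
Loss rate = 10% = 0.1
sqrt(loss) = sqrt(0.1) = 0.316227766017
Throughput (bytes/s) = 1460 / (0.01 * 0.316227766017) = 461692.5384
Throughput (kbps) = 461692.5384 * 8 / 1000 = 3693.540307 -> 3693.54 kbps (2 dp)

3693.54


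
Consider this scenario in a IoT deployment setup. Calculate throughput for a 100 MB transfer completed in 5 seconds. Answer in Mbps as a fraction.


Given: file = 100 MB, time = 5 s
File in Mb = 100 * 8 = 800 Mb
Throughput = 800 / 5 Mbps
Throughput = 160 Mbps

160


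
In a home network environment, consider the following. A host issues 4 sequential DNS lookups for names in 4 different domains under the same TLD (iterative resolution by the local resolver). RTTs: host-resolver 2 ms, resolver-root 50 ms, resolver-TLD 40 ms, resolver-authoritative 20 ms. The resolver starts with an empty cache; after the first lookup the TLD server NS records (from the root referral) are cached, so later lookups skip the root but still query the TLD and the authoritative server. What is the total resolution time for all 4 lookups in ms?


Lookup 1 (cold cache): local + root + TLD + auth = 2 + 50 + 40 + 20 = 112 ms
Lookups 2..4 (TLD NS cached -> skip root; new domain -> still ask TLD and auth): local + TLD + auth = 2 + 40 + 20 = 62 ms each
Remaining 3 lookups: 3 * 62 = 186 ms
Total = 112 + 186 = 298 ms

298


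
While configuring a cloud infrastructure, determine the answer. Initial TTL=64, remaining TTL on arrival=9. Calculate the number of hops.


Given: initial TTL = 64, received TTL = 9
Hops = initial TTL - received TTL
Hops = 64 - 9 = 55

55


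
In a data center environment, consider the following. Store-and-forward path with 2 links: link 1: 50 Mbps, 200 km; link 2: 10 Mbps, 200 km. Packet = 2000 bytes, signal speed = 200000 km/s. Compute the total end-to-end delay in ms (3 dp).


Packet = 2000 bytes = 16000 bits. Store-and-forward: sum (t_trans + t_prop) per link.
Link 1: t_trans = 16000/(50*10^6) s = 0.3200 ms; t_prop = 200/200000 s = 1.0000 ms; subtotal = 1.3200 ms
Link 2: t_trans = 16000/(10*10^6) s = 1.6000 ms; t_prop = 200/200000 s = 1.0000 ms; subtotal = 2.6000 ms
End-to-end = 1.3200 + 2.6000 = 3.9200 ms -> 3.920 ms (3 dp)

3.920


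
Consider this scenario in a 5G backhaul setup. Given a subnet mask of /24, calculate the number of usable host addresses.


Given: subnet mask /24
Host bits = 32 - 24 = 8
Total addresses = 2^8 = 256
Usable hosts = 256 - 2 (network + broadcast) = 254

254
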